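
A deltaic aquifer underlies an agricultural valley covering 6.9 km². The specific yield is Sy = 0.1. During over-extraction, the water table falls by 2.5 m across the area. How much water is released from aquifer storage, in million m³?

A = 6.9 km² = 6.9 × 10^6 m²
ΔV = Sy × A × Δh = 0.1 × 6.9 × 10^6 m² × 2.5 m = 1.725 × 10^6 m³
ΔV = 1.725 × 10^6 m³ = 1.725 million m³

ΔV ≈ 1.73 million m³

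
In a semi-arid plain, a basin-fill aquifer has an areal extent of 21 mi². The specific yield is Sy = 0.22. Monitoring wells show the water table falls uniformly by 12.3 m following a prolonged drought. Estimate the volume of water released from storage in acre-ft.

ΔV ≈ 1.19 × 10^5 acre-ft

A = 21 mi² = 5.439 × 10^7 m²
ΔV = Sy × A × Δh = 0.22 × 5.439 × 10^7 m² × 12.3 m = 1.472 × 10^8 m³
ΔV = 1.472 × 10^8 m³ = 1.193 × 10^5 acre-ft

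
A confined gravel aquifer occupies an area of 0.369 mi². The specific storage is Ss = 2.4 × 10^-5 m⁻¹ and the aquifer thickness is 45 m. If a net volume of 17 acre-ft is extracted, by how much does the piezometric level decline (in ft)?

S = Ss × b = 2.4 × 10^-5 m⁻¹ × 45 m = 1.08 × 10^-3
A = 0.369 mi² = 9.557 × 10^5 m²
ΔV = 17 acre-ft = 20970 m³
Δh = ΔV / (S × A) = 20970 m³ / (0.00108 × 9.557 × 10^5 m²) = 20.32 m
Δh = 20.32 m = 66.65 ft

Δh ≈ 66.7 ft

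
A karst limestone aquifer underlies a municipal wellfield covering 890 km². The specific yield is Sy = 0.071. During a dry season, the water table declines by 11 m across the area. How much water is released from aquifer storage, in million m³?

A = 890 km² = 8.9 × 10^8 m²
ΔV = Sy × A × Δh = 0.071 × 8.9 × 10^8 m² × 11 m = 6.951 × 10^8 m³
ΔV = 6.951 × 10^8 m³ = 695.1 million m³

ΔV ≈ 695 million m³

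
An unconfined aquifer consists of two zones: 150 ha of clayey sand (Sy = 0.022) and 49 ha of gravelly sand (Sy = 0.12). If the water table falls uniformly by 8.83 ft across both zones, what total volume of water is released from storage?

A₁ = 150 ha = 1.5 × 10^6 m²; A₂ = 49 ha = 4.9 × 10^5 m²
Δh = 8.83 ft = 2.691 m
ΔV₁ = 0.022 × 1.5 × 10^6 × 2.691 = 88820 m³
ΔV₂ = 0.12 × 4.9 × 10^5 × 2.691 = 1.583 × 10^5 m³
ΔV = ΔV₁ + ΔV₂ = 2.471 × 10^5 m³

ΔV ≈ 2.47 × 10^5 m³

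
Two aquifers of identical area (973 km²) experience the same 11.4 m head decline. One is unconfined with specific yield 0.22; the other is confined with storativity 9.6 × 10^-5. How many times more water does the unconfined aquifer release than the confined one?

A = 973 km² = 9.73 × 10^8 m²
Unconfined: ΔV_u = Sy × A × Δh = 0.22 × 9.73 × 10^8 × 11.4 = 2.44 × 10^9 m³
Confined: ΔV_c = S × A × Δh = 9.6 × 10^-5 × 9.73 × 10^8 × 11.4 = 1.065 × 10^6 m³
Ratio = ΔV_u / ΔV_c = Sy / S = 0.22 / 9.6 × 10^-5 = 2292

ΔV_u / ΔV_c ≈ 2290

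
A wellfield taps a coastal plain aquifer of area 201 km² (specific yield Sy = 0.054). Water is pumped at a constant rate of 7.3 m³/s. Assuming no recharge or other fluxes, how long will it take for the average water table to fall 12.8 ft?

A = 201 km² = 2.01 × 10^8 m²
Δh = 12.8 ft = 3.901 m
ΔV = Sy × A × Δh = 0.054 × 2.01 × 10^8 × 3.901 = 4.235 × 10^7 m³
Q = 7.3 m³/s = 6.307 × 10^5 m³/d
t = ΔV / Q = 4.235 × 10^7 m³ / 6.307 × 10^5 m³/d = 67.14 d

t ≈ 67.1 days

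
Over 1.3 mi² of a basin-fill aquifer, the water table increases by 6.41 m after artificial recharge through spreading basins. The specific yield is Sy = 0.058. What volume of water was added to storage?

A = 1.3 mi² = 3.367 × 10^6 m²
ΔV = Sy × A × Δh = 0.058 × 3.367 × 10^6 m² × 6.41 m = 1.252 × 10^6 m³

ΔV ≈ 1.25 × 10^6 m³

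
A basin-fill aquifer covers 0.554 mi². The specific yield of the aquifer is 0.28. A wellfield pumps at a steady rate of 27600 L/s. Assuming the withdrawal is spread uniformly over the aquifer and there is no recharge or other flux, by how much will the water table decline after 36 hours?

A = 0.554 mi² = 1.435 × 10^6 m²
Q = 27600 L/s = 2.385 × 10^6 m³/d
t = 36 hours = 1.5 d
ΔV = Q × t = 2.385 × 10^6 m³/d × 1.5 d = 3.577 × 10^6 m³
Δh = ΔV / (Sy × A) = 3.577 × 10^6 / (0.28 × 1.435 × 10^6) = 8.903 m

Δh ≈ 8.9 m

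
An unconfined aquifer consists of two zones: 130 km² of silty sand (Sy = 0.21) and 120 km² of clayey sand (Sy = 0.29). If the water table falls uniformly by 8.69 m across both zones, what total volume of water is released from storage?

ΔV ≈ 5.4 × 10^8 m³

A₁ = 130 km² = 1.3 × 10^8 m²; A₂ = 120 km² = 1.2 × 10^8 m²
ΔV₁ = 0.21 × 1.3 × 10^8 × 8.69 = 2.372 × 10^8 m³
ΔV₂ = 0.29 × 1.2 × 10^8 × 8.69 = 3.024 × 10^8 m³
ΔV = ΔV₁ + ΔV₂ = 5.396 × 10^8 m³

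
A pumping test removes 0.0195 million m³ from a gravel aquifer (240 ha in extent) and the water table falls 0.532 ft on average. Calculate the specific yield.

A = 240 ha = 2.4 × 10^6 m²
Δh = 0.532 ft = 0.1622 m
ΔV = 0.0195 million m³ = 19500 m³
Sy = ΔV / (A × Δh) = 19500 m³ / (2.4 × 10^6 m² × 0.1622 m) = 0.05011

Sy ≈ 0.05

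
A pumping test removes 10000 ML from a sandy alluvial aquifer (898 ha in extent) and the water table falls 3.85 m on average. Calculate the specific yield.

A = 898 ha = 8.98 × 10^6 m²
ΔV = 10000 ML = 1 × 10^7 m³
Sy = ΔV / (A × Δh) = 1 × 10^7 m³ / (8.98 × 10^6 m² × 3.85 m) = 0.2892

Sy ≈ 0.29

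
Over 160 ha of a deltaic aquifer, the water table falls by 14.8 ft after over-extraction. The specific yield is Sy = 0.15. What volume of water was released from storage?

A = 160 ha = 1.6 × 10^6 m²
Δh = 14.8 ft = 4.511 m
ΔV = Sy × A × Δh = 0.15 × 1.6 × 10^6 m² × 4.511 m = 1.083 × 10^6 m³

ΔV ≈ 1.08 × 10^6 m³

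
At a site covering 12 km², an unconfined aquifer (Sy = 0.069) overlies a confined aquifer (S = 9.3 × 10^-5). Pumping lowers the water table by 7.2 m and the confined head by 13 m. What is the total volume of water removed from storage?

ΔV ≈ 5.98 × 10^6 m³

A = 12 km² = 1.2 × 10^7 m²
Unconfined: ΔV_u = Sy × A × Δh_u = 0.069 × 1.2 × 10^7 × 7.2 = 5.962 × 10^6 m³
Confined: ΔV_c = S × A × Δh_c = 9.3 × 10^-5 × 1.2 × 10^7 × 13 = 14510 m³
Total ΔV = 5.962 × 10^6 + 14510 = 5.976 × 10^6 m³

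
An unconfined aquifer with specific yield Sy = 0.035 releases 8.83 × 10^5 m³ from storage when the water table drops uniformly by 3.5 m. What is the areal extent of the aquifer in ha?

A ≈ 721 ha

A = ΔV / (Sy × Δh) = 8.83 × 10^5 / (0.035 × 3.5) = 7.208 × 10^6 m²
A = 7.208 × 10^6 m² = 720.8 ha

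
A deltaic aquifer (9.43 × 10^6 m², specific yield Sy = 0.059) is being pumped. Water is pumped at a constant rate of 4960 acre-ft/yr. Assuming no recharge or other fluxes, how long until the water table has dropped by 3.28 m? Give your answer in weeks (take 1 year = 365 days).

ΔV = Sy × A × Δh = 0.059 × 9.43 × 10^6 × 3.28 = 1.825 × 10^6 m³
Q = 4960 acre-ft/yr = 16760 m³/d
t = ΔV / Q = 1.825 × 10^6 m³ / 16760 m³/d = 108.9 d
t = 108.9 d ≈ 15.55 weeks

t ≈ 15.6 weeks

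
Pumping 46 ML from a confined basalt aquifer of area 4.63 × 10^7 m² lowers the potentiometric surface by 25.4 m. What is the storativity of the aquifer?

ΔV = 46 ML = 46000 m³
S = ΔV / (A × Δh) = 46000 m³ / (4.63 × 10^7 m² × 25.4 m) = 3.911 × 10^-5

S ≈ 3.9 × 10^-5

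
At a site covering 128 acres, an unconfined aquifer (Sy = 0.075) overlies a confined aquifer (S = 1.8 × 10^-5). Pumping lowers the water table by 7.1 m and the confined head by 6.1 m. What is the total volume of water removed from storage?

A = 128 acres = 5.18 × 10^5 m²
Unconfined: ΔV_u = Sy × A × Δh_u = 0.075 × 5.18 × 10^5 × 7.1 = 2.758 × 10^5 m³
Confined: ΔV_c = S × A × Δh_c = 1.8 × 10^-5 × 5.18 × 10^5 × 6.1 = 56.88 m³
Total ΔV = 2.758 × 10^5 + 56.88 = 2.759 × 10^5 m³

ΔV ≈ 2.76 × 10^5 m³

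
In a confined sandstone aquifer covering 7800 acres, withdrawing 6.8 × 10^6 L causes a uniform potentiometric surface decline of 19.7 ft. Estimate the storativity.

S ≈ 3.6 × 10^-5

A = 7800 acres = 3.157 × 10^7 m²
Δh = 19.7 ft = 6.005 m
ΔV = 6.8 × 10^6 L = 6800 m³
S = ΔV / (A × Δh) = 6800 m³ / (3.157 × 10^7 m² × 6.005 m) = 3.588 × 10^-5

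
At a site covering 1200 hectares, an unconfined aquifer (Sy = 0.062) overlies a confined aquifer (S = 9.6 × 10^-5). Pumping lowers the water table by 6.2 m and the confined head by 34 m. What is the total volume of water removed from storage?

A = 1200 hectares = 1.2 × 10^7 m²
Unconfined: ΔV_u = Sy × A × Δh_u = 0.062 × 1.2 × 10^7 × 6.2 = 4.613 × 10^6 m³
Confined: ΔV_c = S × A × Δh_c = 9.6 × 10^-5 × 1.2 × 10^7 × 34 = 39170 m³
Total ΔV = 4.613 × 10^6 + 39170 = 4.652 × 10^6 m³

ΔV ≈ 4.65 × 10^6 m³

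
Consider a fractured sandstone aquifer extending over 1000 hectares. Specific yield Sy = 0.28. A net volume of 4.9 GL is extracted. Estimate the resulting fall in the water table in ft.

A = 1000 hectares = 1 × 10^7 m²
ΔV = 4.9 GL = 4.9 × 10^6 m³
Δh = ΔV / (Sy × A) = 4.9 × 10^6 m³ / (0.28 × 1 × 10^7 m²) = 1.75 m
Δh = 1.75 m = 5.741 ft

Δh ≈ 5.74 ft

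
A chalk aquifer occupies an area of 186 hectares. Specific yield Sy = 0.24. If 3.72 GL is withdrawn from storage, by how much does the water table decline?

Δh ≈ 8.33 m

A = 186 hectares = 1.86 × 10^6 m²
ΔV = 3.72 GL = 3.72 × 10^6 m³
Δh = ΔV / (Sy × A) = 3.72 × 10^6 m³ / (0.24 × 1.86 × 10^6 m²) = 8.333 m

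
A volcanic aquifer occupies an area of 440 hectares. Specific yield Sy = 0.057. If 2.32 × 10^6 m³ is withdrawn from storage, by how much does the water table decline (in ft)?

Δh ≈ 30.3 ft

A = 440 hectares = 4.4 × 10^6 m²
Δh = ΔV / (Sy × A) = 2.32 × 10^6 m³ / (0.057 × 4.4 × 10^6 m²) = 9.25 m
Δh = 9.25 m = 30.35 ft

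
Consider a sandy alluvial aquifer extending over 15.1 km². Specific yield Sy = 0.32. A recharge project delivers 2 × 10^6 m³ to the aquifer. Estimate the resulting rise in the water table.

A = 15.1 km² = 1.51 × 10^7 m²
Δh = ΔV / (Sy × A) = 2 × 10^6 m³ / (0.32 × 1.51 × 10^7 m²) = 0.4139 m

Δh ≈ 0.414 m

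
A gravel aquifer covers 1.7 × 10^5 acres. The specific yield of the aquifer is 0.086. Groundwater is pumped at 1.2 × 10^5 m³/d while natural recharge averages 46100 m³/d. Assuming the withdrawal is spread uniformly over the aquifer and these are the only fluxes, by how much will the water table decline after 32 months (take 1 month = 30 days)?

A = 1.7 × 10^5 acres = 6.88 × 10^8 m²
Net abstraction = 1.2 × 10^5 − 46100 = 73900 m³/d
t = 32 months = 960 d
ΔV = Q × t = 73900 m³/d × 960 d = 7.094 × 10^7 m³
Δh = ΔV / (Sy × A) = 7.094 × 10^7 / (0.086 × 6.88 × 10^8) = 1.199 m

Δh ≈ 1.2 m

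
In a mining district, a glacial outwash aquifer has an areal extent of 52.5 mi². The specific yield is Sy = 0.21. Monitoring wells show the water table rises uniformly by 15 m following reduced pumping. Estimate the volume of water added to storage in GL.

A = 52.5 mi² = 1.36 × 10^8 m²
ΔV = Sy × A × Δh = 0.21 × 1.36 × 10^8 m² × 15 m = 4.283 × 10^8 m³
ΔV = 4.283 × 10^8 m³ = 428.3 GL

ΔV ≈ 428 GL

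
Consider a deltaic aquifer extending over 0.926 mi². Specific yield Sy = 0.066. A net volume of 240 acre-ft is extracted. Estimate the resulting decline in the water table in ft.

A = 0.926 mi² = 2.398 × 10^6 m²
ΔV = 240 acre-ft = 2.96 × 10^5 m³
Δh = ΔV / (Sy × A) = 2.96 × 10^5 m³ / (0.066 × 2.398 × 10^6 m²) = 1.87 m
Δh = 1.87 m = 6.136 ft

Δh ≈ 6.14 ft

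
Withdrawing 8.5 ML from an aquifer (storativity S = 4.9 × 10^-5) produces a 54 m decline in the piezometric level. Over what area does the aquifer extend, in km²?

A ≈ 3.21 km²

ΔV = 8.5 ML = 8500 m³
A = ΔV / (S × Δh) = 8500 / (4.9 × 10^-5 × 54) = 3.212 × 10^6 m²
A = 3.212 × 10^6 m² = 3.212 km²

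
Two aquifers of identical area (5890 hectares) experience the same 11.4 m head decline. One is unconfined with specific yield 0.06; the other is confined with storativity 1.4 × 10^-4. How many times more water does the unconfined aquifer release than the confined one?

ΔV_u / ΔV_c ≈ 429

A = 5890 hectares = 5.89 × 10^7 m²
Unconfined: ΔV_u = Sy × A × Δh = 0.06 × 5.89 × 10^7 × 11.4 = 4.029 × 10^7 m³
Confined: ΔV_c = S × A × Δh = 1.4 × 10^-4 × 5.89 × 10^7 × 11.4 = 94000 m³
Ratio = ΔV_u / ΔV_c = Sy / S = 0.06 / 1.4 × 10^-4 = 428.6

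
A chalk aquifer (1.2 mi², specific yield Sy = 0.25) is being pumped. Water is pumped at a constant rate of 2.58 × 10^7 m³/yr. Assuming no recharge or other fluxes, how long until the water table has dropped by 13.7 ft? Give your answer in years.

A = 1.2 mi² = 3.108 × 10^6 m²
Δh = 13.7 ft = 4.176 m
ΔV = Sy × A × Δh = 0.25 × 3.108 × 10^6 × 4.176 = 3.245 × 10^6 m³
Q = 2.58 × 10^7 m³/yr = 70680 m³/d
t = ΔV / Q = 3.245 × 10^6 m³ / 70680 m³/d = 45.9 d
t = 45.9 d ≈ 0.1258 years

t ≈ 0.126 years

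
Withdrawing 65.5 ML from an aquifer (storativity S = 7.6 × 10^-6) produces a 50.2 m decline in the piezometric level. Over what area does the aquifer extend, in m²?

ΔV = 65.5 ML = 65500 m³
A = ΔV / (S × Δh) = 65500 / (7.6 × 10^-6 × 50.2) = 1.717 × 10^8 m²

A ≈ 1.72 × 10^8 m²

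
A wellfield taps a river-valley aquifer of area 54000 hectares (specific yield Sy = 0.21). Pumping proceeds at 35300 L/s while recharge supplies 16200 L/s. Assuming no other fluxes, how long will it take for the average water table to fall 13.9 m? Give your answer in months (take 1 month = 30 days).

A = 54000 hectares = 5.4 × 10^8 m²
ΔV = Sy × A × Δh = 0.21 × 5.4 × 10^8 × 13.9 = 1.576 × 10^9 m³
Net withdrawal = 35300 − 16200 = 19100 L/s = 1.65 × 10^6 m³/d
t = ΔV / Q = 1.576 × 10^9 m³ / 1.65 × 10^6 m³/d = 955.2 d
t = 955.2 d ≈ 31.84 months

t ≈ 31.8 months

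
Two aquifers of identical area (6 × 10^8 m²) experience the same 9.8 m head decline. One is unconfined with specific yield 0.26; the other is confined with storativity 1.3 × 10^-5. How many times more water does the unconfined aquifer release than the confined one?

Unconfined: ΔV_u = Sy × A × Δh = 0.26 × 6 × 10^8 × 9.8 = 1.529 × 10^9 m³
Confined: ΔV_c = S × A × Δh = 1.3 × 10^-5 × 6 × 10^8 × 9.8 = 76440 m³
Ratio = ΔV_u / ΔV_c = Sy / S = 0.26 / 1.3 × 10^-5 = 20000

ΔV_u / ΔV_c ≈ 20000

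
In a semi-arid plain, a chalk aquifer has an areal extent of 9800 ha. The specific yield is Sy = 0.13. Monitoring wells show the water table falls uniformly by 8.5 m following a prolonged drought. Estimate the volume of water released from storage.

A = 9800 ha = 9.8 × 10^7 m²
ΔV = Sy × A × Δh = 0.13 × 9.8 × 10^7 m² × 8.5 m = 1.083 × 10^8 m³

ΔV ≈ 1.08 × 10^8 m³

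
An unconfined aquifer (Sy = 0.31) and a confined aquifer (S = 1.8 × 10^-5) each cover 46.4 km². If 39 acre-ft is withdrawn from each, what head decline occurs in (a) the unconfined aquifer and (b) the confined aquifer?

Δh_u ≈ 0.00334 m; Δh_c ≈ 57.6 m

A = 46.4 km² = 4.64 × 10^7 m²
ΔV = 39 acre-ft = 48110 m³
Unconfined: Δh_u = ΔV/(Sy·A) = 48110/(0.31 × 4.64 × 10^7) = 0.003344 m
Confined: Δh_c = ΔV/(S·A) = 48110/(1.8 × 10^-5 × 4.64 × 10^7) = 57.6 m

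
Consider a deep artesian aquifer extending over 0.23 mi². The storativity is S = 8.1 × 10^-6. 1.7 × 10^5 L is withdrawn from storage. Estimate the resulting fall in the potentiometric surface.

Δh ≈ 35.2 m

A = 0.23 mi² = 5.957 × 10^5 m²
ΔV = 1.7 × 10^5 L = 170 m³
Δh = ΔV / (S × A) = 170 m³ / (8.1 × 10^-6 × 5.957 × 10^5 m²) = 35.23 m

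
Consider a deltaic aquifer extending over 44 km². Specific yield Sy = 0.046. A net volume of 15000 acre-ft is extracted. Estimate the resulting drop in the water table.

Δh ≈ 9.14 m

A = 44 km² = 4.4 × 10^7 m²
ΔV = 15000 acre-ft = 1.85 × 10^7 m³
Δh = ΔV / (Sy × A) = 1.85 × 10^7 m³ / (0.046 × 4.4 × 10^7 m²) = 9.141 m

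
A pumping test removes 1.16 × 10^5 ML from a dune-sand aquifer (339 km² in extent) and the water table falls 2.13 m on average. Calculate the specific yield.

A = 339 km² = 3.39 × 10^8 m²
ΔV = 1.16 × 10^5 ML = 1.16 × 10^8 m³
Sy = ΔV / (A × Δh) = 1.16 × 10^8 m³ / (3.39 × 10^8 m² × 2.13 m) = 0.1606

Sy ≈ 0.16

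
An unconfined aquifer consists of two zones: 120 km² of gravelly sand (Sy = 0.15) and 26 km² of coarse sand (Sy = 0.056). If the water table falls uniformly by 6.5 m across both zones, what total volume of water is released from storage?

A₁ = 120 km² = 1.2 × 10^8 m²; A₂ = 26 km² = 2.6 × 10^7 m²
ΔV₁ = 0.15 × 1.2 × 10^8 × 6.5 = 1.17 × 10^8 m³
ΔV₂ = 0.056 × 2.6 × 10^7 × 6.5 = 9.464 × 10^6 m³
ΔV = ΔV₁ + ΔV₂ = 1.265 × 10^8 m³

ΔV ≈ 1.26 × 10^8 m³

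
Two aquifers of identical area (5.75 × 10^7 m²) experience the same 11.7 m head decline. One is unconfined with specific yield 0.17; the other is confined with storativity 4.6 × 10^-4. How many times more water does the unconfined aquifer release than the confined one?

Unconfined: ΔV_u = Sy × A × Δh = 0.17 × 5.75 × 10^7 × 11.7 = 1.144 × 10^8 m³
Confined: ΔV_c = S × A × Δh = 4.6 × 10^-4 × 5.75 × 10^7 × 11.7 = 3.095 × 10^5 m³
Ratio = ΔV_u / ΔV_c = Sy / S = 0.17 / 4.6 × 10^-4 = 369.6

ΔV_u / ΔV_c ≈ 370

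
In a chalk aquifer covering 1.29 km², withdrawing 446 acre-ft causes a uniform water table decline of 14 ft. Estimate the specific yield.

A = 1.29 km² = 1.29 × 10^6 m²
Δh = 14 ft = 4.267 m
ΔV = 446 acre-ft = 5.501 × 10^5 m³
Sy = ΔV / (A × Δh) = 5.501 × 10^5 m³ / (1.29 × 10^6 m² × 4.267 m) = 0.09994

Sy ≈ 0.1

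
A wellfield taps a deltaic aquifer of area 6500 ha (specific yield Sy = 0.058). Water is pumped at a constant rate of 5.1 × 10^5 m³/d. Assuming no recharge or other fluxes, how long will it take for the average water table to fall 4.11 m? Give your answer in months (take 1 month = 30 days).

A = 6500 ha = 6.5 × 10^7 m²
ΔV = Sy × A × Δh = 0.058 × 6.5 × 10^7 × 4.11 = 1.549 × 10^7 m³
t = ΔV / Q = 1.549 × 10^7 m³ / 5.1 × 10^5 m³/d = 30.38 d
t = 30.38 d ≈ 1.013 months

t ≈ 1.01 months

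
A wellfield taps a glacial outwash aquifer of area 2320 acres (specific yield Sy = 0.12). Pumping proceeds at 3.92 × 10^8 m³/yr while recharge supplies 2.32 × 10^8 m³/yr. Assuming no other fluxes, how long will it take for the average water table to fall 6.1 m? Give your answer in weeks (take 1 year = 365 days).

A = 2320 acres = 9.389 × 10^6 m²
ΔV = Sy × A × Δh = 0.12 × 9.389 × 10^6 × 6.1 = 6.873 × 10^6 m³
Net withdrawal = 3.92 × 10^8 − 2.32 × 10^8 = 1.6 × 10^8 m³/yr = 4.384 × 10^5 m³/d
t = ΔV / Q = 6.873 × 10^6 m³ / 4.384 × 10^5 m³/d = 15.68 d
t = 15.68 d ≈ 2.24 weeks

t ≈ 2.24 weeks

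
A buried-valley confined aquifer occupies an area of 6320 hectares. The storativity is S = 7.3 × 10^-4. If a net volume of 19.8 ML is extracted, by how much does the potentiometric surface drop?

A = 6320 hectares = 6.32 × 10^7 m²
ΔV = 19.8 ML = 19800 m³
Δh = ΔV / (S × A) = 19800 m³ / (7.3 × 10^-4 × 6.32 × 10^7 m²) = 0.4292 m

Δh ≈ 0.429 m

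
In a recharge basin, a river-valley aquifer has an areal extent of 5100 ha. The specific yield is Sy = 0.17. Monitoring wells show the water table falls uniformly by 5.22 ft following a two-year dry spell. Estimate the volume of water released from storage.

A = 5100 ha = 5.1 × 10^7 m²
Δh = 5.22 ft = 1.591 m
ΔV = Sy × A × Δh = 0.17 × 5.1 × 10^7 m² × 1.591 m = 1.379 × 10^7 m³

ΔV ≈ 1.38 × 10^7 m³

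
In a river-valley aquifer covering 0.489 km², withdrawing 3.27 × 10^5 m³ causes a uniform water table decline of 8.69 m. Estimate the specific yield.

Sy ≈ 0.077

A = 0.489 km² = 4.89 × 10^5 m²
Sy = ΔV / (A × Δh) = 3.27 × 10^5 m³ / (4.89 × 10^5 m² × 8.69 m) = 0.07695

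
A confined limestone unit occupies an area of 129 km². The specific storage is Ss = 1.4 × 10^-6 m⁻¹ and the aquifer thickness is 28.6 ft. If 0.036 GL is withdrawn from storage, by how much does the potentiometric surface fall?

Δh ≈ 22.9 m

b = 28.6 ft = 8.717 m
S = Ss × b = 1.4 × 10^-6 m⁻¹ × 8.717 m = 1.22 × 10^-5
A = 129 km² = 1.29 × 10^8 m²
ΔV = 0.036 GL = 36000 m³
Δh = ΔV / (S × A) = 36000 m³ / (1.22 × 10^-5 × 1.29 × 10^8 m²) = 22.87 m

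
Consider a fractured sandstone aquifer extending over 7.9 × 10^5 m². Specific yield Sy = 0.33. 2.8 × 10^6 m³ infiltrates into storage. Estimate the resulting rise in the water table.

Δh ≈ 10.7 m

Δh = ΔV / (Sy × A) = 2.8 × 10^6 m³ / (0.33 × 7.9 × 10^5 m²) = 10.74 m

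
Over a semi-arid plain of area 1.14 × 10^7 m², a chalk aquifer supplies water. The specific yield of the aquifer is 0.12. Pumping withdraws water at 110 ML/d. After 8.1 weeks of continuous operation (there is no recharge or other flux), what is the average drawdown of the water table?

Δh ≈ 4.56 m

Q = 110 ML/d = 1.1 × 10^5 m³/d
t = 8.1 weeks = 56.7 d
ΔV = Q × t = 1.1 × 10^5 m³/d × 56.7 d = 6.237 × 10^6 m³
Δh = ΔV / (Sy × A) = 6.237 × 10^6 / (0.12 × 1.14 × 10^7) = 4.559 m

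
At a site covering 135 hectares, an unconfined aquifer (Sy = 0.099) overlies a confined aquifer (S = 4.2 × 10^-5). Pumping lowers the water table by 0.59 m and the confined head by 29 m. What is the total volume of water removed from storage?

ΔV ≈ 80500 m³

A = 135 hectares = 1.35 × 10^6 m²
Unconfined: ΔV_u = Sy × A × Δh_u = 0.099 × 1.35 × 10^6 × 0.59 = 78850 m³
Confined: ΔV_c = S × A × Δh_c = 4.2 × 10^-5 × 1.35 × 10^6 × 29 = 1644 m³
Total ΔV = 78850 + 1644 = 80500 m³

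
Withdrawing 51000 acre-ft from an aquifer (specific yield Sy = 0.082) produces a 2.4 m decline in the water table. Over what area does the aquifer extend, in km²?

A ≈ 320 km²

ΔV = 51000 acre-ft = 6.291 × 10^7 m³
A = ΔV / (Sy × Δh) = 6.291 × 10^7 / (0.082 × 2.4) = 3.197 × 10^8 m²
A = 3.197 × 10^8 m² = 319.7 km²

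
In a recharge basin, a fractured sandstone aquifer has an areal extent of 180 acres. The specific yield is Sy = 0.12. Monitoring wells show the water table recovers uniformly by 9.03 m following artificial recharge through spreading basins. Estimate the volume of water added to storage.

A = 180 acres = 7.284 × 10^5 m²
ΔV = Sy × A × Δh = 0.12 × 7.284 × 10^5 m² × 9.03 m = 7.893 × 10^5 m³

ΔV ≈ 7.89 × 10^5 m³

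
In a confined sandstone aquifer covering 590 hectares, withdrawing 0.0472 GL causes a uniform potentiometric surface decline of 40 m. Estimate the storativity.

S ≈ 2 × 10^-4

A = 590 hectares = 5.9 × 10^6 m²
ΔV = 0.0472 GL = 47200 m³
S = ΔV / (A × Δh) = 47200 m³ / (5.9 × 10^6 m² × 40 m) = 2 × 10^-4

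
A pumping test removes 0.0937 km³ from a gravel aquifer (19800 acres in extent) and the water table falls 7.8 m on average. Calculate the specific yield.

Sy ≈ 0.15

A = 19800 acres = 8.013 × 10^7 m²
ΔV = 0.0937 km³ = 9.37 × 10^7 m³
Sy = ΔV / (A × Δh) = 9.37 × 10^7 m³ / (8.013 × 10^7 m² × 7.8 m) = 0.1499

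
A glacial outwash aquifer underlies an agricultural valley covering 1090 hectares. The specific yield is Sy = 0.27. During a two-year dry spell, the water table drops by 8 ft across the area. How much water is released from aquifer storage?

A = 1090 hectares = 1.09 × 10^7 m²
Δh = 8 ft = 2.438 m
ΔV = Sy × A × Δh = 0.27 × 1.09 × 10^7 m² × 2.438 m = 7.176 × 10^6 m³

ΔV ≈ 7.18 × 10^6 m³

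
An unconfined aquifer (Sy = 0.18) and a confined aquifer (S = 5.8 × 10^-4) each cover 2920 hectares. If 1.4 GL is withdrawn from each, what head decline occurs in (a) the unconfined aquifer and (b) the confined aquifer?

A = 2920 hectares = 2.92 × 10^7 m²
ΔV = 1.4 GL = 1.4 × 10^6 m³
Unconfined: Δh_u = ΔV/(Sy·A) = 1.4 × 10^6/(0.18 × 2.92 × 10^7) = 0.2664 m
Confined: Δh_c = ΔV/(S·A) = 1.4 × 10^6/(5.8 × 10^-4 × 2.92 × 10^7) = 82.66 m

Δh_u ≈ 0.266 m; Δh_c ≈ 82.7 m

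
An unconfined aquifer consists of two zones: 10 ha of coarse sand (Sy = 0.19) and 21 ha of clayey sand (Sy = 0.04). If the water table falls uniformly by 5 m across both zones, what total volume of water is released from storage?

A₁ = 10 ha = 1 × 10^5 m²; A₂ = 21 ha = 2.1 × 10^5 m²
ΔV₁ = 0.19 × 1 × 10^5 × 5 = 95000 m³
ΔV₂ = 0.04 × 2.1 × 10^5 × 5 = 42000 m³
ΔV = ΔV₁ + ΔV₂ = 1.37 × 10^5 m³

ΔV ≈ 1.37 × 10^5 m³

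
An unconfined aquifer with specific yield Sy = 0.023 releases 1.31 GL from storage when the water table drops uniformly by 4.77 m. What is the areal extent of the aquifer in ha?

ΔV = 1.31 GL = 1.31 × 10^6 m³
A = ΔV / (Sy × Δh) = 1.31 × 10^6 / (0.023 × 4.77) = 1.194 × 10^7 m²
A = 1.194 × 10^7 m² = 1194 ha

A ≈ 1190 ha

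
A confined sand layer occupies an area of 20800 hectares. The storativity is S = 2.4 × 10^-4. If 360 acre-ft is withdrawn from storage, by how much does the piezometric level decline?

Δh ≈ 8.9 m

A = 20800 hectares = 2.08 × 10^8 m²
ΔV = 360 acre-ft = 4.441 × 10^5 m³
Δh = ΔV / (S × A) = 4.441 × 10^5 m³ / (2.4 × 10^-4 × 2.08 × 10^8 m²) = 8.895 m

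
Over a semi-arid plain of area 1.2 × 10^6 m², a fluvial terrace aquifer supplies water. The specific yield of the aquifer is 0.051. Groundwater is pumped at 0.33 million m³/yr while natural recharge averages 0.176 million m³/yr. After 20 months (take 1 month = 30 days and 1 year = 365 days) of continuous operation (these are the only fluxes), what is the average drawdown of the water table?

Net abstraction = 0.33 − 0.176 = 0.154 million m³/yr
Q_net = 0.154 million m³/yr = 421.9 m³/d
t = 20 months = 600 d
ΔV = Q × t = 421.9 m³/d × 600 d = 2.532 × 10^5 m³
Δh = ΔV / (Sy × A) = 2.532 × 10^5 / (0.051 × 1.2 × 10^6) = 4.136 m

Δh ≈ 4.14 m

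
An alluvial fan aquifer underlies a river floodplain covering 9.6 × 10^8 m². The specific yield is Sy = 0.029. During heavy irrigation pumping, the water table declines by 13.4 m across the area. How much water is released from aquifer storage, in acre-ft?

ΔV = Sy × A × Δh = 0.029 × 9.6 × 10^8 m² × 13.4 m = 3.731 × 10^8 m³
ΔV = 3.731 × 10^8 m³ = 3.024 × 10^5 acre-ft

ΔV ≈ 3.02 × 10^5 acre-ft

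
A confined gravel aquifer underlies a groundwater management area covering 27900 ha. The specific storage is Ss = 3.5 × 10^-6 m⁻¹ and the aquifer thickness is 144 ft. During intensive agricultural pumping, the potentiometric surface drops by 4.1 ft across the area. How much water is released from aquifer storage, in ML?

ΔV ≈ 53.6 ML

b = 144 ft = 43.89 m
S = Ss × b = 3.5 × 10^-6 m⁻¹ × 43.89 m = 1.536 × 10^-4
A = 27900 ha = 2.79 × 10^8 m²
Δh = 4.1 ft = 1.25 m
ΔV = S × A × Δh = 1.536 × 10^-4 × 2.79 × 10^8 m² × 1.25 m = 53560 m³
ΔV = 53560 m³ = 53.56 ML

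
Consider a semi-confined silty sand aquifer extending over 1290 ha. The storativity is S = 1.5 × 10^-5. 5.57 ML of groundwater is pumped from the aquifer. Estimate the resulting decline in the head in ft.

Δh ≈ 94.4 ft

A = 1290 ha = 1.29 × 10^7 m²
ΔV = 5.57 ML = 5570 m³
Δh = ΔV / (S × A) = 5570 m³ / (1.5 × 10^-5 × 1.29 × 10^7 m²) = 28.79 m
Δh = 28.79 m = 94.44 ft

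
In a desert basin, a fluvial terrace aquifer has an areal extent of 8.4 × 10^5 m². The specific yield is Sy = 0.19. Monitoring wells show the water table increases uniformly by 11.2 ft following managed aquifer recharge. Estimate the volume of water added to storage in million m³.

ΔV ≈ 0.545 million m³

Δh = 11.2 ft = 3.414 m
ΔV = Sy × A × Δh = 0.19 × 8.4 × 10^5 m² × 3.414 m = 5.448 × 10^5 m³
ΔV = 5.448 × 10^5 m³ = 0.5448 million m³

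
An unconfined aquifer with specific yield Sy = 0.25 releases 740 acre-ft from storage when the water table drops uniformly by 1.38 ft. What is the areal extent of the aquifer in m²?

Δh = 1.38 ft = 0.4206 m
ΔV = 740 acre-ft = 9.128 × 10^5 m³
A = ΔV / (Sy × Δh) = 9.128 × 10^5 / (0.25 × 0.4206) = 8.68 × 10^6 m²

A ≈ 8.68 × 10^6 m²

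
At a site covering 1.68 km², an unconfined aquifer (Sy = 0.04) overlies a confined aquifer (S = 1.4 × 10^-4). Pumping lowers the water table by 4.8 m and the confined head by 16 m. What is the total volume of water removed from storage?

ΔV ≈ 3.26 × 10^5 m³

A = 1.68 km² = 1.68 × 10^6 m²
Unconfined: ΔV_u = Sy × A × Δh_u = 0.04 × 1.68 × 10^6 × 4.8 = 3.226 × 10^5 m³
Confined: ΔV_c = S × A × Δh_c = 1.4 × 10^-4 × 1.68 × 10^6 × 16 = 3763 m³
Total ΔV = 3.226 × 10^5 + 3763 = 3.263 × 10^5 m³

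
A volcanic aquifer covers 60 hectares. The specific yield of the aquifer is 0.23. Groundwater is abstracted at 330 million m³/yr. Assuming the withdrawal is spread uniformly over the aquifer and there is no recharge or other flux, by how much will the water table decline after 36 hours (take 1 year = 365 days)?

A = 60 hectares = 6 × 10^5 m²
Q = 330 million m³/yr = 9.041 × 10^5 m³/d
t = 36 hours = 1.5 d
ΔV = Q × t = 9.041 × 10^5 m³/d × 1.5 d = 1.356 × 10^6 m³
Δh = ΔV / (Sy × A) = 1.356 × 10^6 / (0.23 × 6 × 10^5) = 9.827 m

Δh ≈ 9.83 m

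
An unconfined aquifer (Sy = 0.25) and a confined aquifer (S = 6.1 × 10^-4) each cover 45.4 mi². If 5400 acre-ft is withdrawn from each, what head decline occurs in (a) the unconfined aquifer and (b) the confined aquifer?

A = 45.4 mi² = 1.176 × 10^8 m²
ΔV = 5400 acre-ft = 6.661 × 10^6 m³
Unconfined: Δh_u = ΔV/(Sy·A) = 6.661 × 10^6/(0.25 × 1.176 × 10^8) = 0.2266 m
Confined: Δh_c = ΔV/(S·A) = 6.661 × 10^6/(6.1 × 10^-4 × 1.176 × 10^8) = 92.86 m

Δh_u ≈ 0.227 m; Δh_c ≈ 92.9 m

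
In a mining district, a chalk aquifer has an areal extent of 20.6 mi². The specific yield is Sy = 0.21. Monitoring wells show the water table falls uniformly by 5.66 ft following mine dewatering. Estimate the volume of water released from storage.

ΔV ≈ 1.93 × 10^7 m³

A = 20.6 mi² = 5.335 × 10^7 m²
Δh = 5.66 ft = 1.725 m
ΔV = Sy × A × Δh = 0.21 × 5.335 × 10^7 m² × 1.725 m = 1.933 × 10^7 m³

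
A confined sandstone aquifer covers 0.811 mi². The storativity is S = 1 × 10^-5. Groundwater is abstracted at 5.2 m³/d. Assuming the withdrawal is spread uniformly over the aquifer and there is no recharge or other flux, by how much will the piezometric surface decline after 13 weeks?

Δh ≈ 22.5 m

A = 0.811 mi² = 2.1 × 10^6 m²
t = 13 weeks = 91 d
ΔV = Q × t = 5.2 m³/d × 91 d = 473.2 m³
Δh = ΔV / (S × A) = 473.2 / (1 × 10^-5 × 2.1 × 10^6) = 22.53 m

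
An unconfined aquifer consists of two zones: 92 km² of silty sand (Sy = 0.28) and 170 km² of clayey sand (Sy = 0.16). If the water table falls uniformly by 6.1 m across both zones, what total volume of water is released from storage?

ΔV ≈ 3.23 × 10^8 m³

A₁ = 92 km² = 9.2 × 10^7 m²; A₂ = 170 km² = 1.7 × 10^8 m²
ΔV₁ = 0.28 × 9.2 × 10^7 × 6.1 = 1.571 × 10^8 m³
ΔV₂ = 0.16 × 1.7 × 10^8 × 6.1 = 1.659 × 10^8 m³
ΔV = ΔV₁ + ΔV₂ = 3.231 × 10^8 m³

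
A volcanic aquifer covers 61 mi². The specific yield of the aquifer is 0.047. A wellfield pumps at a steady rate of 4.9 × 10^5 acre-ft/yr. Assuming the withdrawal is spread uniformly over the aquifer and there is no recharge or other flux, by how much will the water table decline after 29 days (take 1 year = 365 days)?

Δh ≈ 6.47 m

A = 61 mi² = 1.58 × 10^8 m²
Q = 4.9 × 10^5 acre-ft/yr = 1.656 × 10^6 m³/d
ΔV = Q × t = 1.656 × 10^6 m³/d × 29 d = 4.802 × 10^7 m³
Δh = ΔV / (Sy × A) = 4.802 × 10^7 / (0.047 × 1.58 × 10^8) = 6.467 m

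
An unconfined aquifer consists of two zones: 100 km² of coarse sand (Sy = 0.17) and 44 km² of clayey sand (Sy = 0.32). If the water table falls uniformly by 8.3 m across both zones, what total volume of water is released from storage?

ΔV ≈ 2.58 × 10^8 m³

A₁ = 100 km² = 1 × 10^8 m²; A₂ = 44 km² = 4.4 × 10^7 m²
ΔV₁ = 0.17 × 1 × 10^8 × 8.3 = 1.411 × 10^8 m³
ΔV₂ = 0.32 × 4.4 × 10^7 × 8.3 = 1.169 × 10^8 m³
ΔV = ΔV₁ + ΔV₂ = 2.58 × 10^8 m³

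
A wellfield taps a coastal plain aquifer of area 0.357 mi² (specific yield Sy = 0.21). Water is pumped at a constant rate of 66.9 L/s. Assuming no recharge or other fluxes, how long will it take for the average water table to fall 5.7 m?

A = 0.357 mi² = 9.246 × 10^5 m²
ΔV = Sy × A × Δh = 0.21 × 9.246 × 10^5 × 5.7 = 1.107 × 10^6 m³
Q = 66.9 L/s = 5780 m³/d
t = ΔV / Q = 1.107 × 10^6 m³ / 5780 m³/d = 191.5 d

t ≈ 191 days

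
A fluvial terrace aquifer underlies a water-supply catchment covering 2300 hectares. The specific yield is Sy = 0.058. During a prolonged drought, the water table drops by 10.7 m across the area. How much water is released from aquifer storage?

ΔV ≈ 1.43 × 10^7 m³

A = 2300 hectares = 2.3 × 10^7 m²
ΔV = Sy × A × Δh = 0.058 × 2.3 × 10^7 m² × 10.7 m = 1.427 × 10^7 m³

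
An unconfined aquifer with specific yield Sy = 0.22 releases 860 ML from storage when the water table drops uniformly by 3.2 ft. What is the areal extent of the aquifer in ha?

A ≈ 401 ha

Δh = 3.2 ft = 0.9754 m
ΔV = 860 ML = 8.6 × 10^5 m³
A = ΔV / (Sy × Δh) = 8.6 × 10^5 / (0.22 × 0.9754) = 4.008 × 10^6 m²
A = 4.008 × 10^6 m² = 400.8 ha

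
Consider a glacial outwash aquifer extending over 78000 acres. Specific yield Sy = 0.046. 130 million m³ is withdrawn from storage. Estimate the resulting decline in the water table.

A = 78000 acres = 3.157 × 10^8 m²
ΔV = 130 million m³ = 1.3 × 10^8 m³
Δh = ΔV / (Sy × A) = 1.3 × 10^8 m³ / (0.046 × 3.157 × 10^8 m²) = 8.953 m

Δh ≈ 8.95 m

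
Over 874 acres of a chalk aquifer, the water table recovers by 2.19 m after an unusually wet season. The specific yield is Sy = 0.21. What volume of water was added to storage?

ΔV ≈ 1.63 × 10^6 m³

A = 874 acres = 3.537 × 10^6 m²
ΔV = Sy × A × Δh = 0.21 × 3.537 × 10^6 m² × 2.19 m = 1.627 × 10^6 m³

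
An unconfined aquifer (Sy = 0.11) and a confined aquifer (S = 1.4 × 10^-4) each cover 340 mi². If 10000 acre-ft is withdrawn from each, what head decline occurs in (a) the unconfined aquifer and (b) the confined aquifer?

Δh_u ≈ 0.127 m; Δh_c ≈ 100 m

A = 340 mi² = 8.806 × 10^8 m²
ΔV = 10000 acre-ft = 1.233 × 10^7 m³
Unconfined: Δh_u = ΔV/(Sy·A) = 1.233 × 10^7/(0.11 × 8.806 × 10^8) = 0.1273 m
Confined: Δh_c = ΔV/(S·A) = 1.233 × 10^7/(1.4 × 10^-4 × 8.806 × 10^8) = 100.1 m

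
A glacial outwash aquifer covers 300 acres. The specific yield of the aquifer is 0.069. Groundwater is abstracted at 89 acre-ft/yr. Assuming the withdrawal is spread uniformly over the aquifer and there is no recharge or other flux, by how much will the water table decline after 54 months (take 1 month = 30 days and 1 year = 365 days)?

Δh ≈ 5.82 m

A = 300 acres = 1.214 × 10^6 m²
Q = 89 acre-ft/yr = 300.8 m³/d
t = 54 months = 1620 d
ΔV = Q × t = 300.8 m³/d × 1620 d = 4.872 × 10^5 m³
Δh = ΔV / (Sy × A) = 4.872 × 10^5 / (0.069 × 1.214 × 10^6) = 5.816 m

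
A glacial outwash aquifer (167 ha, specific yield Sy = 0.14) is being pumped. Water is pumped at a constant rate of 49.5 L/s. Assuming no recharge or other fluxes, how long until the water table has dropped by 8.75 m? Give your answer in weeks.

A = 167 ha = 1.67 × 10^6 m²
ΔV = Sy × A × Δh = 0.14 × 1.67 × 10^6 × 8.75 = 2.046 × 10^6 m³
Q = 49.5 L/s = 4277 m³/d
t = ΔV / Q = 2.046 × 10^6 m³ / 4277 m³/d = 478.3 d
t = 478.3 d ≈ 68.33 weeks

t ≈ 68.3 weeks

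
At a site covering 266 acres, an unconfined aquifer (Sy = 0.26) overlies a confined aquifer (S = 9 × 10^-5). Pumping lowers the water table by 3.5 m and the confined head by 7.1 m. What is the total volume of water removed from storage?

ΔV ≈ 9.8 × 10^5 m³

A = 266 acres = 1.076 × 10^6 m²
Unconfined: ΔV_u = Sy × A × Δh_u = 0.26 × 1.076 × 10^6 × 3.5 = 9.796 × 10^5 m³
Confined: ΔV_c = S × A × Δh_c = 9 × 10^-5 × 1.076 × 10^6 × 7.1 = 687.9 m³
Total ΔV = 9.796 × 10^5 + 687.9 = 9.803 × 10^5 m³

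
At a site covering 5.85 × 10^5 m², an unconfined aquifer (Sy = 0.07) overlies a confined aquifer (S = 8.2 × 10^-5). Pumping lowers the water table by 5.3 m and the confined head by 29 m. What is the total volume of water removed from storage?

ΔV ≈ 2.18 × 10^5 m³

Unconfined: ΔV_u = Sy × A × Δh_u = 0.07 × 5.85 × 10^5 × 5.3 = 2.17 × 10^5 m³
Confined: ΔV_c = S × A × Δh_c = 8.2 × 10^-5 × 5.85 × 10^5 × 29 = 1391 m³
Total ΔV = 2.17 × 10^5 + 1391 = 2.184 × 10^5 m³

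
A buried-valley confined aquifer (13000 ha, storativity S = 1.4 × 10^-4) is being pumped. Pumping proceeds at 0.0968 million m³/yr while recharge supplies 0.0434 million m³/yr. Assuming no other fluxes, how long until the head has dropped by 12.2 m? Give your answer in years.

A = 13000 ha = 1.3 × 10^8 m²
ΔV = S × A × Δh = 1.4 × 10^-4 × 1.3 × 10^8 × 12.2 = 2.22 × 10^5 m³
Net withdrawal = 0.0968 − 0.0434 = 0.0534 million m³/yr = 146.3 m³/d
t = ΔV / Q = 2.22 × 10^5 m³ / 146.3 m³/d = 1518 d
t = 1518 d ≈ 4.158 years

t ≈ 4.16 years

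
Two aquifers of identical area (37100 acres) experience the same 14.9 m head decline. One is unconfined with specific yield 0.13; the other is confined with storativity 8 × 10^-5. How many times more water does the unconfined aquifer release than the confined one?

A = 37100 acres = 1.501 × 10^8 m²
Unconfined: ΔV_u = Sy × A × Δh = 0.13 × 1.501 × 10^8 × 14.9 = 2.908 × 10^8 m³
Confined: ΔV_c = S × A × Δh = 8 × 10^-5 × 1.501 × 10^8 × 14.9 = 1.79 × 10^5 m³
Ratio = ΔV_u / ΔV_c = Sy / S = 0.13 / 8 × 10^-5 = 1625

ΔV_u / ΔV_c ≈ 1620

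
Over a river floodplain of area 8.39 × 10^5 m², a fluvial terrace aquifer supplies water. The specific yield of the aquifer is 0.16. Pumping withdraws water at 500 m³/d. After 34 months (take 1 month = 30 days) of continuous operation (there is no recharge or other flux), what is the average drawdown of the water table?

t = 34 months = 1020 d
ΔV = Q × t = 500 m³/d × 1020 d = 5.1 × 10^5 m³
Δh = ΔV / (Sy × A) = 5.1 × 10^5 / (0.16 × 8.39 × 10^5) = 3.799 m

Δh ≈ 3.8 m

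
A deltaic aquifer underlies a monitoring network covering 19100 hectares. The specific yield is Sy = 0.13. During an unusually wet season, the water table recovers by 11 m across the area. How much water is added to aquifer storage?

ΔV ≈ 2.73 × 10^8 m³

A = 19100 hectares = 1.91 × 10^8 m²
ΔV = Sy × A × Δh = 0.13 × 1.91 × 10^8 m² × 11 m = 2.731 × 10^8 m³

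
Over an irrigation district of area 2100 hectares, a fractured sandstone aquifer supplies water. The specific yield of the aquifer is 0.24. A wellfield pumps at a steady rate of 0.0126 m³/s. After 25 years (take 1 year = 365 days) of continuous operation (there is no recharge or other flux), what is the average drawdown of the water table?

A = 2100 hectares = 2.1 × 10^7 m²
Q = 0.0126 m³/s = 1089 m³/d
t = 25 years = 9125 d
ΔV = Q × t = 1089 m³/d × 9125 d = 9.934 × 10^6 m³
Δh = ΔV / (Sy × A) = 9.934 × 10^6 / (0.24 × 2.1 × 10^7) = 1.971 m

Δh ≈ 1.97 m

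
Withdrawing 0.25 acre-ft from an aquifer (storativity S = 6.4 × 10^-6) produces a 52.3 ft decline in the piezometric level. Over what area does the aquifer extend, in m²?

Δh = 52.3 ft = 15.94 m
ΔV = 0.25 acre-ft = 308.4 m³
A = ΔV / (S × Δh) = 308.4 / (6.4 × 10^-6 × 15.94) = 3.023 × 10^6 m²

A ≈ 3.02 × 10^6 m²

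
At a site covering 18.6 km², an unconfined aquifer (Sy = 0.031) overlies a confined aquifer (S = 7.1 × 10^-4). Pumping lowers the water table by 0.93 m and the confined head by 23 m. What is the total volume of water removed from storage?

A = 18.6 km² = 1.86 × 10^7 m²
Unconfined: ΔV_u = Sy × A × Δh_u = 0.031 × 1.86 × 10^7 × 0.93 = 5.362 × 10^5 m³
Confined: ΔV_c = S × A × Δh_c = 7.1 × 10^-4 × 1.86 × 10^7 × 23 = 3.037 × 10^5 m³
Total ΔV = 5.362 × 10^5 + 3.037 × 10^5 = 8.4 × 10^5 m³

ΔV ≈ 8.4 × 10^5 m³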